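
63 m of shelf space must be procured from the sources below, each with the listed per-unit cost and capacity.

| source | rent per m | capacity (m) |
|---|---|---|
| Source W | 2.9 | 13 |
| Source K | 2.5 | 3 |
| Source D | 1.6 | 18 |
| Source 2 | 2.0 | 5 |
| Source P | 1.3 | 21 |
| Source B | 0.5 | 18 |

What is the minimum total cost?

77.6

Fill from the cheapest source first.
Source B at 0.5: take all 18 m — 45 still needed.
Take 21 from Source P at 1.3 — need 24 more.
Source D at 1.6: take all 18 m — 6 still needed.
Source 2 at 2.0: take all 5 m — 1 still needed.
Source K at 2.5: take 1 of its 3 — requirement met.
Source W: unused.
Cost = 18×0.5 + 21×1.3 + 18×1.6 + 5×2.0 + 1×2.5 = 77.6.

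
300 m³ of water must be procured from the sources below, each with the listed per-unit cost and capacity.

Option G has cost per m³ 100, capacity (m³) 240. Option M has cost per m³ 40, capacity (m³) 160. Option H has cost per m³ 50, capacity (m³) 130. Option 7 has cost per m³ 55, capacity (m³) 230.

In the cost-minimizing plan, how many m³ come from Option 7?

Cheapest first:
Option M (40): use full 160 → 140 m³ to go.
Option H (50): use full 130 → 10 m³ to go.
Take 10 from Option 7 at 55 to finish.
Option G: unused.

10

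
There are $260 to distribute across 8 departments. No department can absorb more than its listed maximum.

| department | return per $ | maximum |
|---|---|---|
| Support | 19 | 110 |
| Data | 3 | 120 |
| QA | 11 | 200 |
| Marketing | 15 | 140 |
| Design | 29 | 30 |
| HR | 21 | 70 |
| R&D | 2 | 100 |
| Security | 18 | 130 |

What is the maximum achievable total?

Rank by return per $: Design 29 > HR 21 > Support 19 > Security 18 > Marketing 15 > QA 11 > Data 3 > R&D 2.
Design takes 30 to reach its cap of 30 ; 230 left.
Give HR 70 to hit its cap of 70 ; 160 left.
Give Support 110 to hit its cap of 110 ; 50 left.
Security: +50 (room for 130) → 50. Pool exhausted.
Total = 19×110 + 29×30 + 21×70 + 18×50 = 5330.

5330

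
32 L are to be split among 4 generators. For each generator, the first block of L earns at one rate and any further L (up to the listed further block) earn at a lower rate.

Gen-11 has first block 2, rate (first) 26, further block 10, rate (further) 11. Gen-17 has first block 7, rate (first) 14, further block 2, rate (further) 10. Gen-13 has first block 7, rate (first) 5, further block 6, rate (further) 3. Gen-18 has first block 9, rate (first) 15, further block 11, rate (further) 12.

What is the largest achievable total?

Treat each block as its own option and order by rate: Gen-11/T1 26 > Gen-18/T1 15 > Gen-17/T1 14 > Gen-18/T2 12 > Gen-11/T2 11 > Gen-17/T2 10 > Gen-13/T1 5 > Gen-13/T2 3.
Gen-11 T1 at 26: fill all 2 ; 30 left.
Gen-18/T1 (15): +9 ; 21 left.
Gen-17 T1 at 14: fill all 7 ; 14 left.
Fill Gen-18 T2 block (11 at 12) ; 3 left.
3 remain; put them into Gen-11 T2 at 11.
Total = 26×2 + 15×9 + 14×7 + 12×11 + 11×3 = 450.

450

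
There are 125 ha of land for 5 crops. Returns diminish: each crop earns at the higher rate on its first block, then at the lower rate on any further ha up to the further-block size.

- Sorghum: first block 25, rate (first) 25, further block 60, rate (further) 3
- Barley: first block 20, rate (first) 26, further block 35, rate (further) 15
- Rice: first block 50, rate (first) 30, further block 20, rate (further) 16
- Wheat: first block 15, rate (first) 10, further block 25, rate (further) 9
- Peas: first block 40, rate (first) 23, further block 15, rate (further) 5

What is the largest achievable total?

Rank every tier by rate: Rice/T1 30 > Barley/T1 26 > Sorghum/T1 25 > Peas/T1 23 > Rice/T2 16 > Barley/T2 15 > Wheat/T1 10 > Wheat/T2 9 > Peas/T2 5 > Sorghum/T2 3.
Rice/T1 (30): +50 — 75 left.
Barley/T1 (26): +20 — 55 left.
Sorghum T1 at 25: fill all 25 — 30 left.
Peas/T1: +30 of 40 at 23; pool empty.
Total = 30×50 + 26×20 + 25×25 + 23×30 = 3335.

3335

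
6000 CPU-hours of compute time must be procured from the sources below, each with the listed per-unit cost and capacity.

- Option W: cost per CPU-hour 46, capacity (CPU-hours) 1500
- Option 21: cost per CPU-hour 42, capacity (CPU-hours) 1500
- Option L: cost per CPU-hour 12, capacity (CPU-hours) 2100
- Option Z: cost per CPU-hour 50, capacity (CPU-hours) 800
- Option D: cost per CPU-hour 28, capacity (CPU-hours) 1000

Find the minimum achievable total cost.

Fill from the cheapest source first.
Option L at 12: take all 2100 CPU-hours ; 3900 still needed.
Take 1000 from Option D at 28 ; need 2900 more.
Option 21 (42): use full 1500 ; 1400 CPU-hours to go.
Take 1400 from Option W at 46 to finish.
Option Z: unused.
Cost = 2100×12 + 1000×28 + 1500×42 + 1400×46 = 180600.

180600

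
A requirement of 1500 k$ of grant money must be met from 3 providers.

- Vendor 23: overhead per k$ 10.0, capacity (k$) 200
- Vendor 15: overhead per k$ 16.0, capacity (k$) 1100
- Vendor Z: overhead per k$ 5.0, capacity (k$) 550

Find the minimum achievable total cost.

Use providers in increasing cost order.
Vendor Z (5.0): use full 550 → 950 k$ to go.
Vendor 23 at 10.0: take all 200 k$ → 750 still needed.
Vendor 15 (16.0): take the remaining 750 → done.
Cost = 550×5.0 + 200×10.0 + 750×16.0 = 16750.

16750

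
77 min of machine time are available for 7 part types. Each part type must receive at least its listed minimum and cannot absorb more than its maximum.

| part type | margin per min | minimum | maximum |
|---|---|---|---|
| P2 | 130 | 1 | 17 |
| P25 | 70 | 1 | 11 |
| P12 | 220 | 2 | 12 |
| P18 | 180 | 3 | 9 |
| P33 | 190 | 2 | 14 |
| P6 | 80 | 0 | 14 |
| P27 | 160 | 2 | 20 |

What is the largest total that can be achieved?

Meeting every minimum uses 1+1+2+3+2+0+2 = 11 min, leaving 66.
Order the part types by margin per min: P12 220 > P33 190 > P18 180 > P27 160 > P2 130 > P6 80 > P25 70.
Give P12 10 more to hit its cap of 12 ; 56 left.
P33: +12 to 14 (cap) ; 44 left.
P18: +6 to 9 (cap) ; 38 left.
Give P27 18 more to hit its cap of 20 ; 20 left.
Give P2 16 more to hit its cap of 17 ; 4 left.
Only 4 left; P6 takes them to reach 4.
Total = 130×17 + 70×1 + 220×12 + 180×9 + 190×14 + 80×4 + 160×20 = 12720.

12720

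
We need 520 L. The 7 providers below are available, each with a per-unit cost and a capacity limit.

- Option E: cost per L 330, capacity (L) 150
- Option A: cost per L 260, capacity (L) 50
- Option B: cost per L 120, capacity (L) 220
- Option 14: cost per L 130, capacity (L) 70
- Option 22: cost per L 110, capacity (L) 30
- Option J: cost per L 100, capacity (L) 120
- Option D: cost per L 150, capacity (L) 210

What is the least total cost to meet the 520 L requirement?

Cheapest first:
Option J at 100: take all 120 L — 400 still needed.
Option 22 at 110: take all 30 L — 370 still needed.
Option B (120): use full 220 — 150 L to go.
Option 14 at 130: take all 70 L — 80 still needed.
Option D at 150: take 80 of its 210 — requirement met.
Option A, Option E: unused.
Cost = 120×100 + 30×110 + 220×120 + 70×130 + 80×150 = 62800.

62800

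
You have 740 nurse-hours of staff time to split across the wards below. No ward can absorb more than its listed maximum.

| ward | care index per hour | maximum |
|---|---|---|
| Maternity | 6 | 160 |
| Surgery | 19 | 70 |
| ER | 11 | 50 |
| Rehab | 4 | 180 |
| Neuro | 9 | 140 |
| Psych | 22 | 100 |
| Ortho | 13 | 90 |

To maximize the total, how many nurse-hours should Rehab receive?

130

Rank by care index per hour: Psych 22 > Surgery 19 > Ortho 13 > ER 11 > Neuro 9 > Maternity 6 > Rehab 4.
Give Psych 100 to hit its cap of 100 → 640 left.
Surgery takes 70 to reach its cap of 70 → 570 left.
Ortho takes 90 to reach its cap of 90 → 480 left.
Give ER 50 to hit its cap of 50 → 430 left.
Neuro: +140 to 140 (cap) → 290 left.
Maternity takes 160 to reach its cap of 160 → 130 left.
Only 130 left; Rehab takes them to reach 130.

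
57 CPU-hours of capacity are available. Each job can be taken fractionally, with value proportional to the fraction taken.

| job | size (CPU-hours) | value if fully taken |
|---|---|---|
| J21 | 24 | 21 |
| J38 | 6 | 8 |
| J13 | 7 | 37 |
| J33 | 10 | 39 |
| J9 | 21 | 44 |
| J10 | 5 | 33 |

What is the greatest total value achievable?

168

Rank by value-to-size ratio: J10 33/5≈6.6, J13 37/7≈5.29, J33 39/10≈3.9, J9 44/21≈2.1, J38 8/6≈1.33, J21 21/24≈0.875.
J10: take in full, 5 CPU-hours for value 33 → 52 left.
J13: take in full, 7 CPU-hours for value 37 → 45 left.
All 10 CPU-hours of J33 fit (value 39) → 35 remain.
J9: take in full, 21 CPU-hours for value 44 → 14 left.
All 6 CPU-hours of J38 fit (value 8) → 8 remain.
Only 8 CPU-hours remain; take 8/24 of J21 for value 21×8/24 = 7.
Total value = 168.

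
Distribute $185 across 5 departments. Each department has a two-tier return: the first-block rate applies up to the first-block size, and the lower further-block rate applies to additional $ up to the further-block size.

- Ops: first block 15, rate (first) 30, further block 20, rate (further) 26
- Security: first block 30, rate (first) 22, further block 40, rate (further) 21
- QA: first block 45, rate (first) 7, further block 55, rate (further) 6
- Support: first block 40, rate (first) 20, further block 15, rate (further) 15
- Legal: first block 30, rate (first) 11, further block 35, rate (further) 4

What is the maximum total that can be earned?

Rank every tier by rate: Ops/first 30 > Ops/second 26 > Security/first 22 > Security/second 21 > Support/first 20 > Support/second 15 > Legal/first 11 > QA/first 7 > QA/second 6 > Legal/second 4.
Fill Ops first block (15 at 30) — 170 left.
Ops second at 26: fill all 20 — 150 left.
Security first at 22: fill all 30 — 120 left.
Security/second (21): +40 — 80 left.
Support/first (20): +40 — 40 left.
Fill Support second block (15 at 15) — 25 left.
Legal first at 11: only 25 left, fill 25.
Total = 30×15 + 26×20 + 22×30 + 21×40 + 20×40 + 15×15 + 11×25 = 3770.

3770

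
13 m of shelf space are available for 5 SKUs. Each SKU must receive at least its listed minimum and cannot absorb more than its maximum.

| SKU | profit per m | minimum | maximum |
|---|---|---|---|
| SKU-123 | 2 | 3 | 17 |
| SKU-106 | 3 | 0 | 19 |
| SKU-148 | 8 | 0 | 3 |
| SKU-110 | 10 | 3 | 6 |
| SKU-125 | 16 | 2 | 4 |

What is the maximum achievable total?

130

Meeting every minimum uses 3+0+0+3+2 = 8 m, leaving 5.
Highest profit per m first: SKU-125 16 > SKU-110 10 > SKU-148 8 > SKU-106 3 > SKU-123 2.
SKU-125 takes 2 more to reach its cap of 4 — 3 left.
SKU-110 takes 3 more to reach its cap of 6 — 0 left.
Total = 2×3 + 10×6 + 16×4 = 130.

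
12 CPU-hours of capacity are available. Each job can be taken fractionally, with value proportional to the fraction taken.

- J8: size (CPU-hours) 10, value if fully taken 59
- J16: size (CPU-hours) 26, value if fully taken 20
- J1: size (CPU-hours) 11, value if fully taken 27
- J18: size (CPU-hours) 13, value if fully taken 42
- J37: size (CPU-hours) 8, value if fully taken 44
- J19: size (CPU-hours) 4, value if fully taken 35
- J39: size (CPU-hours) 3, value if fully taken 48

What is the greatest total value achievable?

Sort by value density: J39 48/3≈16, J19 35/4≈8.75, J8 59/10≈5.9, J37 44/8≈5.5, J18 42/13≈3.23, J1 27/11≈2.45, J16 20/26≈0.769.
J39: take in full, 3 CPU-hours for value 48 → 9 left.
Take all of J19 (4 CPU-hours, value 35) → 5 CPU-hours left.
Only 5 CPU-hours remain; take 5/10 of J8 for value 59×5/10 = 29.5.
Total value = 112.5.

112.5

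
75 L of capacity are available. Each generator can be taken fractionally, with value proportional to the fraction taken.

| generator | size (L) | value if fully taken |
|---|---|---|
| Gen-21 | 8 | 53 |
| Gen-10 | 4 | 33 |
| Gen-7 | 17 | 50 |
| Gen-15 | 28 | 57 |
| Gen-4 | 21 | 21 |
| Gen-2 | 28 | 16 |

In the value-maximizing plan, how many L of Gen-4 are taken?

18

Rank by value-to-size ratio: Gen-10 33/4≈8.25, Gen-21 53/8≈6.62, Gen-7 50/17≈2.94, Gen-15 57/28≈2.04, Gen-4 21/21≈1, Gen-2 16/28≈0.571.
All 4 L of Gen-10 fit (value 33) — 71 remain.
Take all of Gen-21 (8 L, value 53) — 63 L left.
All 17 L of Gen-7 fit (value 50) — 46 remain.
All 28 L of Gen-15 fit (value 57) — 18 remain.
Fill the last 18 L with part of Gen-4: 18/21 of it earns 18.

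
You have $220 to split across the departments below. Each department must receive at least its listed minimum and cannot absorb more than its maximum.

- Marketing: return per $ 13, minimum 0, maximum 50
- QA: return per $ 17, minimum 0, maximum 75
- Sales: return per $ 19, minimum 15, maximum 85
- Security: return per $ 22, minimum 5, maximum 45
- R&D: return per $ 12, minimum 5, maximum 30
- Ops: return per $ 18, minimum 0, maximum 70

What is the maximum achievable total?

Meeting every minimum uses 0+0+15+5+5+0 = 25 $, leaving 195.
Rank by return per $: Security 22 > Sales 19 > Ops 18 > QA 17 > Marketing 13 > R&D 12.
Security: +40 to 45 (cap) ; 155 left.
Sales: +70 to 85 (cap) ; 85 left.
Give Ops 70 more to hit its cap of 70 ; 15 left.
Only 15 left; QA takes them to reach 15.
Total = 17×15 + 19×85 + 22×45 + 12×5 + 18×70 = 4180.

4180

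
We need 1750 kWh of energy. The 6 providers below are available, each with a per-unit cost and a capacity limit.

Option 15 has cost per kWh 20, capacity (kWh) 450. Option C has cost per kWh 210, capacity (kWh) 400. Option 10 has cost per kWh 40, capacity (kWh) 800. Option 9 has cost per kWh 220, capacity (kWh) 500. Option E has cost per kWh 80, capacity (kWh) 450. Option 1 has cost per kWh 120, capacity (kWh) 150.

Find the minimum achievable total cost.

Cheapest first:
Option 15 at 20: take all 450 kWh → 1300 still needed.
Option 10 at 40: take all 800 kWh → 500 still needed.
Option E (80): use full 450 → 50 kWh to go.
Option 1 (120): take the remaining 50 → done.
Option C, Option 9: unused.
Cost = 450×20 + 800×40 + 450×80 + 50×120 = 83000.

83000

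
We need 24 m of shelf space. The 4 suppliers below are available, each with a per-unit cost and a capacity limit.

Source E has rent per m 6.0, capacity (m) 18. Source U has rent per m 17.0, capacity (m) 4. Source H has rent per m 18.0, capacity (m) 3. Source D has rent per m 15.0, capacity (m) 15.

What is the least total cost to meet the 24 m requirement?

Fill from the cheapest supplier first.
Source E at 6.0: take all 18 m — 6 still needed.
Take 6 from Source D at 15.0 to finish.
Source U, Source H: unused.
Cost = 18×6.0 + 6×15.0 = 198.

198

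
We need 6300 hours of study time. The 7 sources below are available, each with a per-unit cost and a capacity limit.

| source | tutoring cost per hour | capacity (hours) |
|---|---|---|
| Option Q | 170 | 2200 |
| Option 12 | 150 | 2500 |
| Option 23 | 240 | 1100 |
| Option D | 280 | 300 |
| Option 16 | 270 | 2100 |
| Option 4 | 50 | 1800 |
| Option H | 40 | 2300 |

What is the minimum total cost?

Use sources in increasing cost order.
Option H (40): use full 2300 — 4000 hours to go.
Option 4 at 50: take all 1800 hours — 2200 still needed.
Take 2200 from Option 12 at 150 to finish.
Option Q, Option 23, Option 16, Option D: unused.
Cost = 2300×40 + 1800×50 + 2200×150 = 512000.

512000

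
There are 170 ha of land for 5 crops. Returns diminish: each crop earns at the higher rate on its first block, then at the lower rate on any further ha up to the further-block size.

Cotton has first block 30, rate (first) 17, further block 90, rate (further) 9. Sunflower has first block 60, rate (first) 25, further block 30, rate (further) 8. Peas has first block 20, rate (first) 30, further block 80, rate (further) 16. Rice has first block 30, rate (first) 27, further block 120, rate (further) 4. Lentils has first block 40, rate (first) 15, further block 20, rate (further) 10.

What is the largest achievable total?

3900

Order all 10 blocks by rate: Peas/tier1 30 > Rice/tier1 27 > Sunflower/tier1 25 > Cotton/tier1 17 > Peas/tier2 16 > Lentils/tier1 15 > Lentils/tier2 10 > Cotton/tier2 9 > Sunflower/tier2 8 > Rice/tier2 4.
Peas/tier1 (30): +20 — 150 left.
Fill Rice tier1 block (30 at 27) — 120 left.
Fill Sunflower tier1 block (60 at 25) — 60 left.
Cotton/tier1 (17): +30 — 30 left.
Peas/tier2: +30 of 80 at 16; pool empty.
Total = 30×20 + 27×30 + 25×60 + 17×30 + 16×30 = 3900.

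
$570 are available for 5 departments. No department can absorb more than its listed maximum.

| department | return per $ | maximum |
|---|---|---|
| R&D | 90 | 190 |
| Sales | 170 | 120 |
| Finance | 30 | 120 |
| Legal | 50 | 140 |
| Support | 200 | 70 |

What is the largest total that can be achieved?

Highest return per $ first: Support 200 > Sales 170 > R&D 90 > Legal 50 > Finance 30.
Support takes 70 to reach its cap of 70 — 500 left.
Give Sales 120 to hit its cap of 120 — 380 left.
R&D: +190 to 190 (cap) — 190 left.
Legal: +140 to 140 (cap) — 50 left.
Finance: +50 (room for 120) → 50. Pool exhausted.
Total = 90×190 + 170×120 + 30×50 + 50×140 + 200×70 = 60000.

60000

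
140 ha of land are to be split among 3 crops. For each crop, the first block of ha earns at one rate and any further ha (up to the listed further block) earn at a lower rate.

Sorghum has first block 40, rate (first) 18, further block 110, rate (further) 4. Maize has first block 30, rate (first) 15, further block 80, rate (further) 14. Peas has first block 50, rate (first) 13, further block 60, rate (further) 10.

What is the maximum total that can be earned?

Order all 6 blocks by rate: Sorghum/first 18 > Maize/first 15 > Maize/second 14 > Peas/first 13 > Peas/second 10 > Sorghum/second 4.
Fill Sorghum first block (40 at 18) — 100 left.
Maize/first (15): +30 — 70 left.
Maize/second: +70 of 80 at 14; pool empty.
Total = 18×40 + 15×30 + 14×70 = 2150.

2150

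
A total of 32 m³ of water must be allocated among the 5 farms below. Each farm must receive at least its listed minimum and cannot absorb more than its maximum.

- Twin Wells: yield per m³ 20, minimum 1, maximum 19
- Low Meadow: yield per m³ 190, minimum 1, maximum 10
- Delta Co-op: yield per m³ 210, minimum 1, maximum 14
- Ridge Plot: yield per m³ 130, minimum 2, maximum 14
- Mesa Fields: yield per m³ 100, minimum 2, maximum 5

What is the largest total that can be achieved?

5710

Meeting every minimum uses 1+1+1+2+2 = 7 m³, leaving 25.
Order the farms by yield per m³: Delta Co-op 210 > Low Meadow 190 > Ridge Plot 130 > Mesa Fields 100 > Twin Wells 20.
Give Delta Co-op 13 more to hit its cap of 14 ; 12 left.
Low Meadow takes 9 more to reach its cap of 10 ; 3 left.
Ridge Plot: +3 (room for 12) → 5. Pool exhausted.
Total = 20×1 + 190×10 + 210×14 + 130×5 + 100×2 = 5710.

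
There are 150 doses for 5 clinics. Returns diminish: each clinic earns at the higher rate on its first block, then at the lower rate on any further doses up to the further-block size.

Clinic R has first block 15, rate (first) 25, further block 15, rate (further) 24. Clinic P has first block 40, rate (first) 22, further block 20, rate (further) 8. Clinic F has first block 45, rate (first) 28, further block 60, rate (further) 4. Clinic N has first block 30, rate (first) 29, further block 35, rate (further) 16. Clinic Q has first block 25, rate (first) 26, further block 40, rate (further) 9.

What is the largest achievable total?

Rank every tier by rate: Clinic N/tier1 29 > Clinic F/tier1 28 > Clinic Q/tier1 26 > Clinic R/tier1 25 > Clinic R/tier2 24 > Clinic P/tier1 22 > Clinic N/tier2 16 > Clinic Q/tier2 9 > Clinic P/tier2 8 > Clinic F/tier2 4.
Fill Clinic N tier1 block (30 at 29) ; 120 left.
Clinic F/tier1 (28): +45 ; 75 left.
Fill Clinic Q tier1 block (25 at 26) ; 50 left.
Fill Clinic R tier1 block (15 at 25) ; 35 left.
Clinic R/tier2 (24): +15 ; 20 left.
Clinic P tier1 at 22: only 20 left, fill 20.
Total = 29×30 + 28×45 + 26×25 + 25×15 + 24×15 + 22×20 = 3955.

3955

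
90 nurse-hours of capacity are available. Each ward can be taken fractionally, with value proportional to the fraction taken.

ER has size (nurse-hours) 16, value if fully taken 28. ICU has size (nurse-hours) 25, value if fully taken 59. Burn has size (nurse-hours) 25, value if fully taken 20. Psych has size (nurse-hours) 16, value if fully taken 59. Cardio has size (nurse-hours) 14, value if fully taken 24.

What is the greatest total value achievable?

185.2

Best value per unit of size first: Psych 59/16≈3.69, ICU 59/25≈2.36, ER 28/16≈1.75, Cardio 24/14≈1.71, Burn 20/25≈0.8.
Take all of Psych (16 nurse-hours, value 59) — 74 nurse-hours left.
ICU: take in full, 25 nurse-hours for value 59 — 49 left.
Take all of ER (16 nurse-hours, value 28) — 33 nurse-hours left.
Cardio: take in full, 14 nurse-hours for value 24 — 19 left.
19 nurse-hours left: a 19/25 share of Burn gives 20×19/25 = 15.2.
Total value = 185.2.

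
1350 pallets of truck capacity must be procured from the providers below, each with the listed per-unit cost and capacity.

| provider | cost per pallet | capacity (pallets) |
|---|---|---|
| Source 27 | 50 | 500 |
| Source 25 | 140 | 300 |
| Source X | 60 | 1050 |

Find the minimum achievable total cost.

Fill from the cheapest provider first.
Source 27 at 50: take all 500 pallets — 850 still needed.
Source X at 60: take 850 of its 1050 — requirement met.
Source 25: unused.
Cost = 500×50 + 850×60 = 76000.

76000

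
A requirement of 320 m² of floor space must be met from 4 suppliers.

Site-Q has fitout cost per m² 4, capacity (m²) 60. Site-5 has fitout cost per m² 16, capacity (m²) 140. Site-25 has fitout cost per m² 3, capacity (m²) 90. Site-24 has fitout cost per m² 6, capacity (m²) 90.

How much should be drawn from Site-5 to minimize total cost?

80

Use suppliers in increasing cost order.
Site-25 (3): use full 90 → 230 m² to go.
Site-Q at 4: take all 60 m² → 170 still needed.
Take 90 from Site-24 at 6 → need 80 more.
Take 80 from Site-5 at 16 to finish.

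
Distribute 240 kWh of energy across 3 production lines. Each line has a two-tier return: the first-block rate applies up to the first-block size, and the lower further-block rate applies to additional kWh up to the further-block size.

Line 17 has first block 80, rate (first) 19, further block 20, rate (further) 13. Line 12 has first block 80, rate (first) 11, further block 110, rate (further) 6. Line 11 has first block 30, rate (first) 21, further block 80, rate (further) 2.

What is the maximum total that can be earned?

Order all 6 blocks by rate: Line 11/tier1 21 > Line 17/tier1 19 > Line 17/tier2 13 > Line 12/tier1 11 > Line 12/tier2 6 > Line 11/tier2 2.
Line 11 tier1 at 21: fill all 30 — 210 left.
Line 17/tier1 (19): +80 — 130 left.
Line 17/tier2 (13): +20 — 110 left.
Line 12 tier1 at 11: fill all 80 — 30 left.
Line 12/tier2: +30 of 110 at 6; pool empty.
Total = 21×30 + 19×80 + 13×20 + 11×80 + 6×30 = 3470.

3470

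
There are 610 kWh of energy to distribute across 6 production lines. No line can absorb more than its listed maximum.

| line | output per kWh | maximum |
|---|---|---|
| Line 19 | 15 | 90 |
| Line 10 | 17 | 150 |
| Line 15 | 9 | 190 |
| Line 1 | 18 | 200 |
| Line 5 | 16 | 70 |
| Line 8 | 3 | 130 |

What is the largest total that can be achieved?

Rank by output per kWh: Line 1 18 > Line 10 17 > Line 5 16 > Line 19 15 > Line 15 9 > Line 8 3.
Line 1: +200 to 200 (cap) — 410 left.
Line 10: +150 to 150 (cap) — 260 left.
Line 5: +70 to 70 (cap) — 190 left.
Give Line 19 90 to hit its cap of 90 — 100 left.
Line 15 has room for 190 but only 100 remain, so it gets 100.
Total = 15×90 + 17×150 + 9×100 + 18×200 + 16×70 = 9520.

9520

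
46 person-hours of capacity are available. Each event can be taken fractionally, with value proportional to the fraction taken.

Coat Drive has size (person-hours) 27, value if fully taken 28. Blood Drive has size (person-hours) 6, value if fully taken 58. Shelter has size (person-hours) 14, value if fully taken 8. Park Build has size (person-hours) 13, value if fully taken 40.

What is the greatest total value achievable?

Best value per unit of size first: Blood Drive 58/6≈9.67, Park Build 40/13≈3.08, Coat Drive 28/27≈1.04, Shelter 8/14≈0.571.
Take all of Blood Drive (6 person-hours, value 58) → 40 person-hours left.
Take all of Park Build (13 person-hours, value 40) → 27 person-hours left.
All 27 person-hours of Coat Drive fit (value 28) → 0 remain.
Total value = 126.

126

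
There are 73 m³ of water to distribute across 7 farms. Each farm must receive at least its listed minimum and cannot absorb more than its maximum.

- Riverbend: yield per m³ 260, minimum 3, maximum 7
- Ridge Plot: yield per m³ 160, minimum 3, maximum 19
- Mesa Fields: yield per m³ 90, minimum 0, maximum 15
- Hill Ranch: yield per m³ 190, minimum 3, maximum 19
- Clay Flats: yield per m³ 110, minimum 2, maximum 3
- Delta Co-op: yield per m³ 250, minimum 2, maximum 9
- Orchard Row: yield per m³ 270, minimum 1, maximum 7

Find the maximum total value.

Meeting every minimum uses 3+3+0+3+2+2+1 = 14 m³, leaving 59.
Highest yield per m³ first: Orchard Row 270 > Riverbend 260 > Delta Co-op 250 > Hill Ranch 190 > Ridge Plot 160 > Clay Flats 110 > Mesa Fields 90.
Orchard Row: +6 to 7 (cap) — 53 left.
Riverbend takes 4 more to reach its cap of 7 — 49 left.
Delta Co-op: +7 to 9 (cap) — 42 left.
Hill Ranch takes 16 more to reach its cap of 19 — 26 left.
Ridge Plot takes 16 more to reach its cap of 19 — 10 left.
Clay Flats takes 1 more to reach its cap of 3 — 9 left.
Only 9 left; Mesa Fields takes them to reach 9.
Total = 260×7 + 160×19 + 90×9 + 190×19 + 110×3 + 250×9 + 270×7 = 13750.

13750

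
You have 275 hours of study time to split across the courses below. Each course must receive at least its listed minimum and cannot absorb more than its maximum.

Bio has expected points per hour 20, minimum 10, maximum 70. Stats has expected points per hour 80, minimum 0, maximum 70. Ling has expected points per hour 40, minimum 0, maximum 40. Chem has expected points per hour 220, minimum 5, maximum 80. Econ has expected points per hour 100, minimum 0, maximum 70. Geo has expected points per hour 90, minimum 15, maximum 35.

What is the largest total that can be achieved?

33950

Meeting every minimum uses 10+0+0+5+0+15 = 30 hours, leaving 245.
Rank by expected points per hour: Chem 220 > Econ 100 > Geo 90 > Stats 80 > Ling 40 > Bio 20.
Give Chem 75 more to hit its cap of 80 — 170 left.
Econ takes 70 more to reach its cap of 70 — 100 left.
Geo takes 20 more to reach its cap of 35 — 80 left.
Stats: +70 to 70 (cap) — 10 left.
Ling: +10 (room for 40) → 10. Pool exhausted.
Total = 20×10 + 80×70 + 40×10 + 220×80 + 100×70 + 90×35 = 33950.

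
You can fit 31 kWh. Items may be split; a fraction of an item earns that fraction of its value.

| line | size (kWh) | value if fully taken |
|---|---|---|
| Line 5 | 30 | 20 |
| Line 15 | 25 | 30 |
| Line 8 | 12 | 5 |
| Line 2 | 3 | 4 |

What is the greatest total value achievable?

Best value per unit of size first: Line 2 4/3≈1.33, Line 15 30/25≈1.2, Line 5 20/30≈0.667, Line 8 5/12≈0.417.
All 3 kWh of Line 2 fit (value 4) → 28 remain.
Take all of Line 15 (25 kWh, value 30) → 3 kWh left.
Fill the last 3 kWh with part of Line 5: 3/30 of it earns 2.
Total value = 36.

36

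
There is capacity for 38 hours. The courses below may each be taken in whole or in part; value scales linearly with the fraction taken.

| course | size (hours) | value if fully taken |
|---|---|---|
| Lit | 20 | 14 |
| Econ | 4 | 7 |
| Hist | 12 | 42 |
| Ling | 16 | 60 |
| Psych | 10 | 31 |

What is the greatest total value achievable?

133

Rank by value-to-size ratio: Ling 60/16≈3.75, Hist 42/12≈3.5, Psych 31/10≈3.1, Econ 7/4≈1.75, Lit 14/20≈0.7.
Take all of Ling (16 hours, value 60) — 22 hours left.
Take all of Hist (12 hours, value 42) — 10 hours left.
Psych: take in full, 10 hours for value 31 — 0 left.
Total value = 133.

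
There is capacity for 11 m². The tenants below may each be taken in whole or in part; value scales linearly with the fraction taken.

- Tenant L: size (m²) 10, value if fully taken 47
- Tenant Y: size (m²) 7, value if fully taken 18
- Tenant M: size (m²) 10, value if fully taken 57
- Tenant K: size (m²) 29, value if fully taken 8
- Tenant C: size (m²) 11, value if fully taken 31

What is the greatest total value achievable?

61.7

Rank by value-to-size ratio: Tenant M 57/10≈5.7, Tenant L 47/10≈4.7, Tenant C 31/11≈2.82, Tenant Y 18/7≈2.57, Tenant K 8/29≈0.276.
All 10 m² of Tenant M fit (value 57) — 1 remain.
1 m² left: a 1/10 share of Tenant L gives 47×1/10 = 4.7.
Total value = 61.7.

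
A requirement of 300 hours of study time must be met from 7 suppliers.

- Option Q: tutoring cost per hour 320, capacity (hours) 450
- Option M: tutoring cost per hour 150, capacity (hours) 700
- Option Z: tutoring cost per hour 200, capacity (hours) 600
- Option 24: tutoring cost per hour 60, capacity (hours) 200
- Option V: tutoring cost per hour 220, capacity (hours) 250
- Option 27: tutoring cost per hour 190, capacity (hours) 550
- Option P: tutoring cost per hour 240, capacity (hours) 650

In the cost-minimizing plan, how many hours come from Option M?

Cheapest first:
Option 24 at 60: take all 200 hours → 100 still needed.
Take 100 from Option M at 150 to finish.
Option 27, Option Z, Option V, Option P, Option Q: unused.

100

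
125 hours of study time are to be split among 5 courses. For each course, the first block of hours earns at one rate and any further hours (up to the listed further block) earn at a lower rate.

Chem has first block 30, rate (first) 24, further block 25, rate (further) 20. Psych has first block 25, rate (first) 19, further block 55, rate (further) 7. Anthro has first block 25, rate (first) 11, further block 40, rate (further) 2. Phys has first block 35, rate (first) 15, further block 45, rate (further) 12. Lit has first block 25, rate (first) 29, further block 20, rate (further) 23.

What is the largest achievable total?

2880

Treat each block as its own option and order by rate: Lit/T1 29 > Chem/T1 24 > Lit/T2 23 > Chem/T2 20 > Psych/T1 19 > Phys/T1 15 > Phys/T2 12 > Anthro/T1 11 > Psych/T2 7 > Anthro/T2 2.
Fill Lit T1 block (25 at 29) ; 100 left.
Fill Chem T1 block (30 at 24) ; 70 left.
Lit/T2 (23): +20 ; 50 left.
Chem/T2 (20): +25 ; 25 left.
Fill Psych T1 block (25 at 19) ; 0 left.
Total = 29×25 + 24×30 + 23×20 + 20×25 + 19×25 = 2880.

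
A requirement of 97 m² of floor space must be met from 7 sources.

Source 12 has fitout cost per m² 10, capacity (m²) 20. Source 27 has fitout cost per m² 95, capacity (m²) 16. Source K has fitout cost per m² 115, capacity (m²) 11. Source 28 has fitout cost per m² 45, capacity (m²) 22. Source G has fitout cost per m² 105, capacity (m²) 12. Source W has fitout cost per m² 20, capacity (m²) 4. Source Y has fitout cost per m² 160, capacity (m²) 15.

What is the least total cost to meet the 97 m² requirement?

7235

Use sources in increasing cost order.
Source 12 (10): use full 20 ; 77 m² to go.
Source W (20): use full 4 ; 73 m² to go.
Take 22 from Source 28 at 45 ; need 51 more.
Source 27 (95): use full 16 ; 35 m² to go.
Source G at 105: take all 12 m² ; 23 still needed.
Take 11 from Source K at 115 ; need 12 more.
Take 12 from Source Y at 160 to finish.
Cost = 20×10 + 4×20 + 22×45 + 16×95 + 12×105 + 11×115 + 12×160 = 7235.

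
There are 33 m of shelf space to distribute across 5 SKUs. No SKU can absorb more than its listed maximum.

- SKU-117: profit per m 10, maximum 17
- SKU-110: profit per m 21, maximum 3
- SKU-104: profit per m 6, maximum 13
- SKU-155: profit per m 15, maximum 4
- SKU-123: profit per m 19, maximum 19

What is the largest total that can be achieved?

Order the SKUs by profit per m: SKU-110 21 > SKU-123 19 > SKU-155 15 > SKU-117 10 > SKU-104 6.
SKU-110 takes 3 to reach its cap of 3 ; 30 left.
SKU-123: +19 to 19 (cap) ; 11 left.
Give SKU-155 4 to hit its cap of 4 ; 7 left.
Only 7 left; SKU-117 takes them to reach 7.
Total = 10×7 + 21×3 + 15×4 + 19×19 = 554.

554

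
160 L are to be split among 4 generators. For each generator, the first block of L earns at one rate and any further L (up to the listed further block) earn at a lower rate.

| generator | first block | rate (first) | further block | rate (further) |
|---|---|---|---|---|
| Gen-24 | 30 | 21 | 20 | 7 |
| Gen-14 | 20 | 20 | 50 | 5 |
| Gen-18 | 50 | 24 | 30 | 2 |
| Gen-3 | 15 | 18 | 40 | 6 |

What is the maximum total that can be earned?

Treat each block as its own option and order by rate: Gen-18/T1 24 > Gen-24/T1 21 > Gen-14/T1 20 > Gen-3/T1 18 > Gen-24/T2 7 > Gen-3/T2 6 > Gen-14/T2 5 > Gen-18/T2 2.
Gen-18 T1 at 24: fill all 50 ; 110 left.
Gen-24 T1 at 21: fill all 30 ; 80 left.
Gen-14 T1 at 20: fill all 20 ; 60 left.
Fill Gen-3 T1 block (15 at 18) ; 45 left.
Gen-24 T2 at 7: fill all 20 ; 25 left.
25 remain; put them into Gen-3 T2 at 6.
Total = 24×50 + 21×30 + 20×20 + 18×15 + 7×20 + 6×25 = 2790.

2790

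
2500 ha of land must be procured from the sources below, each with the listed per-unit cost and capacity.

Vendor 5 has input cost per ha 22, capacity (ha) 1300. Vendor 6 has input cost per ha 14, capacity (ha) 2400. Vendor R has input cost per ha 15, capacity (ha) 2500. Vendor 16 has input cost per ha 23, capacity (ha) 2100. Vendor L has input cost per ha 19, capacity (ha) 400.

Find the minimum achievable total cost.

35100

Fill from the cheapest source first.
Take 2400 from Vendor 6 at 14 → need 100 more.
Take 100 from Vendor R at 15 to finish.
Vendor L, Vendor 5, Vendor 16: unused.
Cost = 2400×14 + 100×15 = 35100.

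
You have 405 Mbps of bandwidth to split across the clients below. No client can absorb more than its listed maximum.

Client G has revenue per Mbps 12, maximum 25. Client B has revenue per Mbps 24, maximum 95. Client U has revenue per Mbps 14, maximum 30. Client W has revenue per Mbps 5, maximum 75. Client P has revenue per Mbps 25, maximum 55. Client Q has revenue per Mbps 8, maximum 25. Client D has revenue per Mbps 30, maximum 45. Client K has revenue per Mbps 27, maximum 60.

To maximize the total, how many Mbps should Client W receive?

70

Order the clients by revenue per Mbps: Client D 30 > Client K 27 > Client P 25 > Client B 24 > Client U 14 > Client G 12 > Client Q 8 > Client W 5.
Client D: +45 to 45 (cap) ; 360 left.
Give Client K 60 to hit its cap of 60 ; 300 left.
Client P: +55 to 55 (cap) ; 245 left.
Give Client B 95 to hit its cap of 95 ; 150 left.
Give Client U 30 to hit its cap of 30 ; 120 left.
Client G: +25 to 25 (cap) ; 95 left.
Client Q takes 25 to reach its cap of 25 ; 70 left.
Client W: +70 (room for 75) → 70. Pool exhausted.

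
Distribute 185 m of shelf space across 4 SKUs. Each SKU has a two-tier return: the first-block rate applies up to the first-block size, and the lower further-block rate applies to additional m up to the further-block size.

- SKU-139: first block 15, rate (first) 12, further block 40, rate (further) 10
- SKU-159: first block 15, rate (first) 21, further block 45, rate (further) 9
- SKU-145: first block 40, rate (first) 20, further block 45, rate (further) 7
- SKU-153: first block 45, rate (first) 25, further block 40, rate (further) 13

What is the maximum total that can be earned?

3240

Order all 8 blocks by rate: SKU-153/tier1 25 > SKU-159/tier1 21 > SKU-145/tier1 20 > SKU-153/tier2 13 > SKU-139/tier1 12 > SKU-139/tier2 10 > SKU-159/tier2 9 > SKU-145/tier2 7.
SKU-153/tier1 (25): +45 ; 140 left.
SKU-159 tier1 at 21: fill all 15 ; 125 left.
SKU-145/tier1 (20): +40 ; 85 left.
SKU-153 tier2 at 13: fill all 40 ; 45 left.
SKU-139/tier1 (12): +15 ; 30 left.
30 remain; put them into SKU-139 tier2 at 10.
Total = 25×45 + 21×15 + 20×40 + 13×40 + 12×15 + 10×30 = 3240.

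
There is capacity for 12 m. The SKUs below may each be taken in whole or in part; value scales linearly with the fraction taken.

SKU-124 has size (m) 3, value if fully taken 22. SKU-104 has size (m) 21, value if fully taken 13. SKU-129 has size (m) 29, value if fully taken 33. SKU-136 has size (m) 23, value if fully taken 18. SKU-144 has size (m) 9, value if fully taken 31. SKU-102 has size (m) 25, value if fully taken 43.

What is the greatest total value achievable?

Best value per unit of size first: SKU-124 22/3≈7.33, SKU-144 31/9≈3.44, SKU-102 43/25≈1.72, SKU-129 33/29≈1.14, SKU-136 18/23≈0.783, SKU-104 13/21≈0.619.
SKU-124: take in full, 3 m for value 22 ; 9 left.
All 9 m of SKU-144 fit (value 31) ; 0 remain.
Total value = 53.

53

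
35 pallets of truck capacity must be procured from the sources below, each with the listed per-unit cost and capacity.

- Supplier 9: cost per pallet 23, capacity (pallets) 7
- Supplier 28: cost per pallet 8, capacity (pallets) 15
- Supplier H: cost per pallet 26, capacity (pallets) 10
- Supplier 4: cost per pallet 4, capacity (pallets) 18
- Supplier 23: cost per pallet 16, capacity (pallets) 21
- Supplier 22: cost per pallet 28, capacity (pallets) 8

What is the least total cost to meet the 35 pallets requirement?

Cheapest first:
Take 18 from Supplier 4 at 4 ; need 17 more.
Supplier 28 (8): use full 15 ; 2 pallets to go.
Supplier 23 (16): take the remaining 2 ; done.
Supplier 9, Supplier H, Supplier 22: unused.
Cost = 18×4 + 15×8 + 2×16 = 224.

224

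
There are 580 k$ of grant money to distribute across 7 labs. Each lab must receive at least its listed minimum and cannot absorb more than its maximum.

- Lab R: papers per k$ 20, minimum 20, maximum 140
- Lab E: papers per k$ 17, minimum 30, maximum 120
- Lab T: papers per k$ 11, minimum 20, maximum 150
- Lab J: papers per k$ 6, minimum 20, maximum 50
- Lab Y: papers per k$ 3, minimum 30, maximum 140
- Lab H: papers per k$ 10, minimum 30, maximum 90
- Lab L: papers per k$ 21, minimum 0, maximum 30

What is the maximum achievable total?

8230

Meeting every minimum uses 20+30+20+20+30+30+0 = 150 k$, leaving 430.
Highest papers per k$ first: Lab L 21 > Lab R 20 > Lab E 17 > Lab T 11 > Lab H 10 > Lab J 6 > Lab Y 3.
Give Lab L 30 more to hit its cap of 30 — 400 left.
Lab R takes 120 more to reach its cap of 140 — 280 left.
Give Lab E 90 more to hit its cap of 120 — 190 left.
Give Lab T 130 more to hit its cap of 150 — 60 left.
Lab H takes 60 more to reach its cap of 90 — 0 left.
Total = 20×140 + 17×120 + 11×150 + 6×20 + 3×30 + 10×90 + 21×30 = 8230.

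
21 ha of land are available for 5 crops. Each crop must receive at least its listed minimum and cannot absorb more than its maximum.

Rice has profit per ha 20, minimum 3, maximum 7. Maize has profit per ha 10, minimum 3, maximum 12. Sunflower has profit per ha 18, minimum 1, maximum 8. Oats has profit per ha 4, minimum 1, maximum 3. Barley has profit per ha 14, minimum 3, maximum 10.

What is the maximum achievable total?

Meeting every minimum uses 3+3+1+1+3 = 11 ha, leaving 10.
Highest profit per ha first: Rice 20 > Sunflower 18 > Barley 14 > Maize 10 > Oats 4.
Rice: +4 to 7 (cap) ; 6 left.
Sunflower has room for 7 more but only 6 remain, so it gets 7.
Total = 20×7 + 10×3 + 18×7 + 4×1 + 14×3 = 342.

342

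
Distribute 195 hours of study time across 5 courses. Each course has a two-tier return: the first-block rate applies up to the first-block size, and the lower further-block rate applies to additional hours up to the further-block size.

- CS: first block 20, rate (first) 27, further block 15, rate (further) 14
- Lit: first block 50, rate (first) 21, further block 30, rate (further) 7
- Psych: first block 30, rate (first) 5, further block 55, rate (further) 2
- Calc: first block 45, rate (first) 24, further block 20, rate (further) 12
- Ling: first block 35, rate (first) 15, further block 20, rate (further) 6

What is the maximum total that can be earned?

Order all 10 blocks by rate: CS/first 27 > Calc/first 24 > Lit/first 21 > Ling/first 15 > CS/second 14 > Calc/second 12 > Lit/second 7 > Ling/second 6 > Psych/first 5 > Psych/second 2.
CS/first (27): +20 → 175 left.
Fill Calc first block (45 at 24) → 130 left.
Fill Lit first block (50 at 21) → 80 left.
Fill Ling first block (35 at 15) → 45 left.
Fill CS second block (15 at 14) → 30 left.
Fill Calc second block (20 at 12) → 10 left.
10 remain; put them into Lit second at 7.
Total = 27×20 + 24×45 + 21×50 + 15×35 + 14×15 + 12×20 + 7×10 = 3715.

3715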